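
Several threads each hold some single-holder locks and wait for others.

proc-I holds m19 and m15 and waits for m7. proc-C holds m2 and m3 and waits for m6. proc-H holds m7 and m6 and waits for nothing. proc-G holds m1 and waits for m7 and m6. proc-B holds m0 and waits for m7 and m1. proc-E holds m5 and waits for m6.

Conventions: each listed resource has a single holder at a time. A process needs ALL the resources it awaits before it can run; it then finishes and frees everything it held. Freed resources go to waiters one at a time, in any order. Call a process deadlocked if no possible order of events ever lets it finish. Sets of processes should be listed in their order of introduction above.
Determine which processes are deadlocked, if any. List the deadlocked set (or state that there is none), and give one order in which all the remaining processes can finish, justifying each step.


The deadlocked set is empty.
Key observation: every chain of waits terminates; starting from the processes that wait on nothing, all the rest unlock in turn.
One completion order for the rest: proc-H, proc-G, proc-E, proc-B, proc-C, proc-I.
Check, step by step:
  proc-H: no waits; runs immediately, freeing m7 and m6
  proc-G: everything it awaited (m7 and m6) is free; runs, freeing m1
  proc-E: everything it awaited (m6) is free; runs, freeing m5
  proc-B: everything it awaited (m7 and m1) is free; runs, freeing m0
  proc-C: everything it awaited (m6) is free; runs, freeing m2 and m3
  proc-I: everything it awaited (m7) is free; runs, freeing m19 and m15


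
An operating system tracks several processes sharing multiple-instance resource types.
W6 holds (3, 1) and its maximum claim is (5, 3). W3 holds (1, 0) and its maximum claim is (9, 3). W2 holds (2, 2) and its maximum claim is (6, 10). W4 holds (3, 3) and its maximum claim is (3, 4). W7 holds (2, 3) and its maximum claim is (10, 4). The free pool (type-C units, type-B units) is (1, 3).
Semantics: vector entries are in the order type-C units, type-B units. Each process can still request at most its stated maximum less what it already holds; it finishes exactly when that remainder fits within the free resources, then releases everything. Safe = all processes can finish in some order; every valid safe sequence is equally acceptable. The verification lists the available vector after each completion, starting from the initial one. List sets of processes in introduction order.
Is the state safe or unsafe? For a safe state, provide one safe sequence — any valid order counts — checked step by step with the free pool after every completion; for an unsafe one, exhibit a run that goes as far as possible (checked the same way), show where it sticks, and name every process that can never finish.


UNSAFE — no complete ordering exists.
Key observation: after W4, W6 the pool peaks at (7, 7), and each blocked process is short somewhere: W3 on type-C units; W2 on type-B units; W7 on type-C units.
The run W4, W6 cannot be extended any further. Check, step by step:
  pool = (1, 3)
  W4 needs (0, 1) <= (1, 3) -> finishes; pool += (3, 3) = (4, 6)
  W6 needs (2, 2) <= (4, 6) -> finishes; pool += (3, 1) = (7, 7)
  blocked: W3 wants (8, 3), pool (7, 7) — not enough type-C units
  blocked: W2 wants (4, 8), pool (7, 7) — not enough type-B units
  blocked: W7 wants (8, 1), pool (7, 7) — not enough type-C units
Permanently blocked: W3, W2 and W7.


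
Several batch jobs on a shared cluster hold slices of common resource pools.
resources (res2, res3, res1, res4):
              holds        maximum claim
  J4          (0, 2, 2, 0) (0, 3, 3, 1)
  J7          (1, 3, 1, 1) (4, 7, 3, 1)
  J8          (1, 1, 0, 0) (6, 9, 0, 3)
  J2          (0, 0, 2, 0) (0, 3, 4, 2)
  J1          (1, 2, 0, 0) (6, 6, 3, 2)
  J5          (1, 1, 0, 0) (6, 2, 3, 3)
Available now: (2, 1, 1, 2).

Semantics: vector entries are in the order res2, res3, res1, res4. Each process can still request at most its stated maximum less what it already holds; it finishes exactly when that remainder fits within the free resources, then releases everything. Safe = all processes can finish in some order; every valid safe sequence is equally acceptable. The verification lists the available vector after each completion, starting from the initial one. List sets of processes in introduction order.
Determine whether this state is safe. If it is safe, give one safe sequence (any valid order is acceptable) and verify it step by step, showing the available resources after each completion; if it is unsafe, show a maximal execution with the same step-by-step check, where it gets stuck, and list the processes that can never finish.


The state is UNSAFE.
Key observation: no order helps: past J4, J2, the free pool tops out at (2, 3, 5, 2), below what each blocked process needs in res2.
A maximal execution: J4, J2 — then nothing else fits. Step-by-step check:
  pool = (2, 1, 1, 2)
  run J4 (needs (0, 1, 1, 1), free (2, 1, 1, 2)); after release of (0, 2, 2, 0) the pool is (2, 3, 3, 2)
  run J2 (needs (0, 3, 2, 2), free (2, 3, 3, 2)); after release of (0, 0, 2, 0) the pool is (2, 3, 5, 2)
  J7 still needs (3, 4, 2, 0) but only (2, 3, 5, 2) is free — short on res2 and res3
  J8 still needs (5, 8, 0, 3) but only (2, 3, 5, 2) is free — short on res2, res3 and res4
  J1 still needs (5, 4, 3, 2) but only (2, 3, 5, 2) is free — short on res2 and res3
  J5 still needs (5, 1, 3, 3) but only (2, 3, 5, 2) is free — short on res2 and res4
Never able to finish: J7, J8, J1 and J5.


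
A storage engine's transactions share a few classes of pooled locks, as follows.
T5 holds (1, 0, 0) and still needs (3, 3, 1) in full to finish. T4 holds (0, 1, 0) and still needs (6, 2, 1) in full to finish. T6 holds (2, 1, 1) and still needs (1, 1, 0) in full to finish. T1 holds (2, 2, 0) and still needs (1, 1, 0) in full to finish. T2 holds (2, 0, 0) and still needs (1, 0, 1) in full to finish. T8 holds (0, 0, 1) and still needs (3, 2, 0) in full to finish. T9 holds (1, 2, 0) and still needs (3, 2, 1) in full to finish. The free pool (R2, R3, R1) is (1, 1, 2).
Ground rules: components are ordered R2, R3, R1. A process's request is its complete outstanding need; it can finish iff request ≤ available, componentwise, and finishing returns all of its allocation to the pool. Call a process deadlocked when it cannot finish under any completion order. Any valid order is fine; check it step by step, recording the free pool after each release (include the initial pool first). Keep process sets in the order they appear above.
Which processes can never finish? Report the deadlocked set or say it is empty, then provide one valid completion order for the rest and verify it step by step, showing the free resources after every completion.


Nothing here is deadlocked.
Key observation: starting with T2, each completion frees enough for the next — no one is permanently blocked.
A valid finishing order for the others: T2, T6, T9, T8, T4, T5, T1. Walking it through:
  pool = (1, 1, 2)
  run T2 (needs (1, 0, 1), free (1, 1, 2)); after release of (2, 0, 0) the pool is (3, 1, 2)
  run T6 (needs (1, 1, 0), free (3, 1, 2)); after release of (2, 1, 1) the pool is (5, 2, 3)
  run T9 (needs (3, 2, 1), free (5, 2, 3)); after release of (1, 2, 0) the pool is (6, 4, 3)
  run T8 (needs (3, 2, 0), free (6, 4, 3)); after release of (0, 0, 1) the pool is (6, 4, 4)
  run T4 (needs (6, 2, 1), free (6, 4, 4)); after release of (0, 1, 0) the pool is (6, 5, 4)
  run T5 (needs (3, 3, 1), free (6, 5, 4)); after release of (1, 0, 0) the pool is (7, 5, 4)
  run T1 (needs (1, 1, 0), free (7, 5, 4)); after release of (2, 2, 0) the pool is (9, 7, 4)


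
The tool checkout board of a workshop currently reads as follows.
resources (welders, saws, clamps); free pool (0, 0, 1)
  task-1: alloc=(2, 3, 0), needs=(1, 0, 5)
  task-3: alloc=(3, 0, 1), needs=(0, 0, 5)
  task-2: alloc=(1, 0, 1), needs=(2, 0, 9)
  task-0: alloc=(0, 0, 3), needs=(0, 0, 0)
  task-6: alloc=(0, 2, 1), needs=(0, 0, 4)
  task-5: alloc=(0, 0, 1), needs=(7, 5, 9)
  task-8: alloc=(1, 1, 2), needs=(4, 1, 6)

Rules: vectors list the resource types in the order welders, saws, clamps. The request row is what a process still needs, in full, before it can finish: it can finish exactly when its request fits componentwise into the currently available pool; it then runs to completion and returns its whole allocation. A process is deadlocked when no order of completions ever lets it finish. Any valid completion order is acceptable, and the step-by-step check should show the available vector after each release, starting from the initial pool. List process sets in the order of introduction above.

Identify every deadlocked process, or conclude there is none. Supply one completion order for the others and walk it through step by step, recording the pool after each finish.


The deadlocked set is task-2 and task-5.
Key observation: the wall is clamps: completing task-0, task-6, task-3, task-1, task-8 brings the pool only to (6, 6, 8), and all the rest need more.
A valid finishing order for the others: task-0, task-6, task-3, task-1, task-8. Step-by-step check:
  pool = (0, 0, 1)
  run task-0 (needs (0, 0, 0), free (0, 0, 1)); after release of (0, 0, 3) the pool is (0, 0, 4)
  run task-6 (needs (0, 0, 4), free (0, 0, 4)); after release of (0, 2, 1) the pool is (0, 2, 5)
  run task-3 (needs (0, 0, 5), free (0, 2, 5)); after release of (3, 0, 1) the pool is (3, 2, 6)
  run task-1 (needs (1, 0, 5), free (3, 2, 6)); after release of (2, 3, 0) the pool is (5, 5, 6)
  run task-8 (needs (4, 1, 6), free (5, 5, 6)); after release of (1, 1, 2) the pool is (6, 6, 8)
None of the blocked processes ever fits:
  task-2 cannot run: need (2, 0, 9) vs free (6, 6, 8) (insufficient clamps)
  task-5 cannot run: need (7, 5, 9) vs free (6, 6, 8) (insufficient welders and clamps)


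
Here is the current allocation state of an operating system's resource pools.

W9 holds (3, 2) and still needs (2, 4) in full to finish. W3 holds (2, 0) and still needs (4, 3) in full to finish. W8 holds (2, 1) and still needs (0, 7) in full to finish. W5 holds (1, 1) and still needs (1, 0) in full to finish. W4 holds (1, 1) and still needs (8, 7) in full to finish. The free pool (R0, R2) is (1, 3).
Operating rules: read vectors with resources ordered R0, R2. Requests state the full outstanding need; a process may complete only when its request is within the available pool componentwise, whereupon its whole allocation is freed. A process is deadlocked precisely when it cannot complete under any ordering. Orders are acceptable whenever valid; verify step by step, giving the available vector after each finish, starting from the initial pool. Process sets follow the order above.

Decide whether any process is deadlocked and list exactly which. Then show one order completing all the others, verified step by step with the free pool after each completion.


Deadlocked set: W8 and W4.
Key observation: W5, W9, W3 can finish, but then (7, 6) is all there is, and the blocked group's R2 demands exceed it.
A valid finishing order for the others: W5, W9, W3. Step-by-step check:
  pool = (1, 3)
  W5 needs (1, 0) <= (1, 3) -> finishes; pool += (1, 1) = (2, 4)
  W9 needs (2, 4) <= (2, 4) -> finishes; pool += (3, 2) = (5, 6)
  W3 needs (4, 3) <= (5, 6) -> finishes; pool += (2, 0) = (7, 6)
None of the blocked processes ever fits:
  blocked: W8 wants (0, 7), pool (7, 6) — not enough R2
  blocked: W4 wants (8, 7), pool (7, 6) — not enough R0 and R2


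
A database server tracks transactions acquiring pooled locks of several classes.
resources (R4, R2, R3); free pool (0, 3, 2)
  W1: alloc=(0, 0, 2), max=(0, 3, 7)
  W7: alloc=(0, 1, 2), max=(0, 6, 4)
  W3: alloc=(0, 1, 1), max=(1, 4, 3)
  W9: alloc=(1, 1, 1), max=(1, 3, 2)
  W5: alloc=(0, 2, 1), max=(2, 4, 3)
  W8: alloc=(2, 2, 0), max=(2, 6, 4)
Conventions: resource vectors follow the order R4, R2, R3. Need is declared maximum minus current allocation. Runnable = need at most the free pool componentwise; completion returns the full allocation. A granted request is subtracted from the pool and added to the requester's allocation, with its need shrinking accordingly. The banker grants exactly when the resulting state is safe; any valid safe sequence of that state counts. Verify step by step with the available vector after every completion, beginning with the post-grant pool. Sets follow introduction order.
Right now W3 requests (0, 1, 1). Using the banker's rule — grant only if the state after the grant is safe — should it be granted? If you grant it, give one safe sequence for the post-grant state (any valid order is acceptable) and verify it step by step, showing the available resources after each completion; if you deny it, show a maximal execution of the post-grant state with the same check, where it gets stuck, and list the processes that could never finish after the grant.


GRANT — the state after the grant stays safe, e.g. via W9, W3, W7, W8, W5, W1.
Key observation: after the grant the pool drops to (0, 2, 1), which still lets W9 finish first and unwind the rest.
Verifying the post-grant state step by step:
  pool = (0, 2, 1)
  W9: need (0, 2, 1) fits (0, 2, 1); releases (1, 1, 1), pool now (1, 3, 2)
  W3: need (1, 2, 1) fits (1, 3, 2); releases (0, 2, 2), pool now (1, 5, 4)
  W7: need (0, 5, 2) fits (1, 5, 4); releases (0, 1, 2), pool now (1, 6, 6)
  W8: need (0, 4, 4) fits (1, 6, 6); releases (2, 2, 0), pool now (3, 8, 6)
  W5: need (2, 2, 2) fits (3, 8, 6); releases (0, 2, 1), pool now (3, 10, 7)
  W1: need (0, 3, 5) fits (3, 10, 7); releases (0, 0, 2), pool now (3, 10, 9)


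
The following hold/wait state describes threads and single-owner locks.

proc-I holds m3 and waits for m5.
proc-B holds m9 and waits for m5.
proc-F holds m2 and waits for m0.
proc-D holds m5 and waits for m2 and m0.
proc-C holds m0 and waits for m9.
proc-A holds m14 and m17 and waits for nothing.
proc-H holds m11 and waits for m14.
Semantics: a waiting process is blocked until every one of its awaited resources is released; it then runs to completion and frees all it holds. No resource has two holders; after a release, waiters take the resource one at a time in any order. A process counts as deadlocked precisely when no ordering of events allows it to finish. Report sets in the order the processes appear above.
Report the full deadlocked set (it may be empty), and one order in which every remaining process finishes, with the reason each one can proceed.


Deadlocked set: proc-I, proc-B, proc-F, proc-D and proc-C.
Key observation: proc-D -> proc-F -> proc-C -> proc-B -> proc-D is a circular wait — nothing in it can go first; proc-I waits into the deadlock from upstream.
One completion order for the rest: proc-A, proc-H.
Walking it through:
  run proc-A (it waits on nothing); releases m14 and m17
  proc-H waits on m14 — all released -> runs and releases m11


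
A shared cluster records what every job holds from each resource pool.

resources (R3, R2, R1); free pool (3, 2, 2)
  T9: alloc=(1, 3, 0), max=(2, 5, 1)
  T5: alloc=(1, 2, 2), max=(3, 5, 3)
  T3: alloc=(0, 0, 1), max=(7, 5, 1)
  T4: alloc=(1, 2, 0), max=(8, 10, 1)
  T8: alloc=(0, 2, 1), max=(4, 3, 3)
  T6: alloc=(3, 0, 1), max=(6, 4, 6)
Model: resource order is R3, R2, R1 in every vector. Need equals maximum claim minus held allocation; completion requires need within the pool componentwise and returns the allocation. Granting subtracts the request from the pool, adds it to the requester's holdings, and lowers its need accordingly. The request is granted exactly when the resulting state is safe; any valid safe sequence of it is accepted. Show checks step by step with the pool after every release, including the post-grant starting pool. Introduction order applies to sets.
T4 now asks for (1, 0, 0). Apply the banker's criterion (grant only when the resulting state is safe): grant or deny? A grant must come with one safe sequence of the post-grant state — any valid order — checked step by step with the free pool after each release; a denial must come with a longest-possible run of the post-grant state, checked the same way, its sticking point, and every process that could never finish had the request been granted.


GRANT — the state after the grant stays safe, e.g. via T9, T5, T8, T6, T4, T3.
Key observation: the grant leaves (2, 2, 2) free — enough for T9, whose release restarts the cascade.
Step-by-step check of the post-grant state:
  pool = (2, 2, 2)
  run T9 (needs (1, 2, 1), free (2, 2, 2)); after release of (1, 3, 0) the pool is (3, 5, 2)
  run T5 (needs (2, 3, 1), free (3, 5, 2)); after release of (1, 2, 2) the pool is (4, 7, 4)
  run T8 (needs (4, 1, 2), free (4, 7, 4)); after release of (0, 2, 1) the pool is (4, 9, 5)
  run T6 (needs (3, 4, 5), free (4, 9, 5)); after release of (3, 0, 1) the pool is (7, 9, 6)
  run T4 (needs (6, 8, 1), free (7, 9, 6)); after release of (2, 2, 0) the pool is (9, 11, 6)
  run T3 (needs (7, 5, 0), free (9, 11, 6)); after release of (0, 0, 1) the pool is (9, 11, 7)


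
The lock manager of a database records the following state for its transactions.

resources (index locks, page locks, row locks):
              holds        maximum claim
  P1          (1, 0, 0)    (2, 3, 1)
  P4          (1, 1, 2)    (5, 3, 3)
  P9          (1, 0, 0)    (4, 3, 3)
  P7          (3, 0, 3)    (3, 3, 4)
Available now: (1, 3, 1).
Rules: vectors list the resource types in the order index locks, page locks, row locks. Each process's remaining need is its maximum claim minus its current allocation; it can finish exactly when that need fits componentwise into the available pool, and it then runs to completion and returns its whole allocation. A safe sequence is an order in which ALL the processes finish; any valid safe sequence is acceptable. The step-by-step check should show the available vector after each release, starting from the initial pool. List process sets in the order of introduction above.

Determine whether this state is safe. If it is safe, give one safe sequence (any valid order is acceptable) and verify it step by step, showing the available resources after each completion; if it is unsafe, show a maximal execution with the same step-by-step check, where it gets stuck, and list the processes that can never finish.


SAFE, for example via the order P7, P4, P1, P9.
Key observation: the first exact fit in this order is P7 — it needs (0, 3, 1) with (1, 3, 1) free, meeting a requested resource to the last unit.
Step-by-step check:
  pool = (1, 3, 1)
  run P7 (needs (0, 3, 1), free (1, 3, 1)); after release of (3, 0, 3) the pool is (4, 3, 4)
  run P4 (needs (4, 2, 1), free (4, 3, 4)); after release of (1, 1, 2) the pool is (5, 4, 6)
  run P1 (needs (1, 3, 1), free (5, 4, 6)); after release of (1, 0, 0) the pool is (6, 4, 6)
  run P9 (needs (3, 3, 3), free (6, 4, 6)); after release of (1, 0, 0) the pool is (7, 4, 6)


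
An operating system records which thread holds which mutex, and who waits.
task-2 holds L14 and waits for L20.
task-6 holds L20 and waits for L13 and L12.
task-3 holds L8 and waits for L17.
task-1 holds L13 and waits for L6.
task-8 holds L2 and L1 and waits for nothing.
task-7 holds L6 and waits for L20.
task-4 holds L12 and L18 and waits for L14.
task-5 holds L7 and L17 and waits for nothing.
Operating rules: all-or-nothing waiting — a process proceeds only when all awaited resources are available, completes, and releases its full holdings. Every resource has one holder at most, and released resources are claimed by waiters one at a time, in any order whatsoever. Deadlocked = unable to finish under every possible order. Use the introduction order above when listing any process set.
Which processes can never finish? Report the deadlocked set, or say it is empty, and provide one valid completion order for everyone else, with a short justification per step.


The deadlocked set is task-2, task-6, task-1, task-7 and task-4.
Key observation: the wait chain closes on itself along task-6 -> task-1 -> task-7 -> task-6; task-2 and task-4 are caught in further circular waits.
One completion order for the rest: task-8, task-5, task-3.
Walking it through:
  run task-8 (it waits on nothing); releases L2 and L1
  run task-5 (it waits on nothing); releases L7 and L17
  task-3 waits on L17 — all released -> runs and releases L8


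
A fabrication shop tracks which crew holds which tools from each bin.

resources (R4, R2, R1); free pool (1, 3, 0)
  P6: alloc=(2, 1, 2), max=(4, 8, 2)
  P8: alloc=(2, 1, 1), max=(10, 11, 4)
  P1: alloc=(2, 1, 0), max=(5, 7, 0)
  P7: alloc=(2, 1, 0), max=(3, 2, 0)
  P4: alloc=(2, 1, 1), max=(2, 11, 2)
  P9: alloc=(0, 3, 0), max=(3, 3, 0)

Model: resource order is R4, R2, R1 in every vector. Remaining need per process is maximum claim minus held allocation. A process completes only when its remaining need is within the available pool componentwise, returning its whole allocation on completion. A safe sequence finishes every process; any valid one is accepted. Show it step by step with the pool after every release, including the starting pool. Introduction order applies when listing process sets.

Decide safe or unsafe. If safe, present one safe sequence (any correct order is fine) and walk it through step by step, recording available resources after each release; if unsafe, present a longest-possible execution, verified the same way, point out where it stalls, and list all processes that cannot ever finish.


UNSAFE — no complete ordering exists.
Key observation: R2 is the bottleneck — with P7, P9, P6, P1 done the pool holds (7, 9, 2), short of every remaining need.
The run P7, P9, P6, P1 cannot be extended any further. Verifying each step:
  pool = (1, 3, 0)
  run P7 (needs (1, 1, 0), free (1, 3, 0)); after release of (2, 1, 0) the pool is (3, 4, 0)
  run P9 (needs (3, 0, 0), free (3, 4, 0)); after release of (0, 3, 0) the pool is (3, 7, 0)
  run P6 (needs (2, 7, 0), free (3, 7, 0)); after release of (2, 1, 2) the pool is (5, 8, 2)
  run P1 (needs (3, 6, 0), free (5, 8, 2)); after release of (2, 1, 0) the pool is (7, 9, 2)
  P8 cannot run: need (8, 10, 3) vs free (7, 9, 2) (insufficient R4, R2 and R1)
  P4 cannot run: need (0, 10, 1) vs free (7, 9, 2) (insufficient R2)
Processes that can never finish: P8 and P4.


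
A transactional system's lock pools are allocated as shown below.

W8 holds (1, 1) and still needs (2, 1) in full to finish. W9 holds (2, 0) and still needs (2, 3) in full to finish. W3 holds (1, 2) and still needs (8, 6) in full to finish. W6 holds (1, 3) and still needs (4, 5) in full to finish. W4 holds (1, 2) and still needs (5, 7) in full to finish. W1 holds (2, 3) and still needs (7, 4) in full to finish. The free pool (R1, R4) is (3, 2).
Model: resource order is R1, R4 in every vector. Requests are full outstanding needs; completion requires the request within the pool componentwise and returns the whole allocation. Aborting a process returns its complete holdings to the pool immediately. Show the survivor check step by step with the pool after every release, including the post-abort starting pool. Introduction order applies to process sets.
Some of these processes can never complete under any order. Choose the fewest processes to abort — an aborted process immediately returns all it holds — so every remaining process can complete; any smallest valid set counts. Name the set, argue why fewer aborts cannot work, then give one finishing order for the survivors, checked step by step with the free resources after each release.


Abort W4.
Key observation: the deadlocked W1 becomes finishable only because W4 released (1, 2); it completes at step 3 below.
Minimality: the empty abort set fails — the state is deadlocked as it stands.
One survivor order: W8, W9, W1, W6, W3. Verifying each step (post-abort pool first):
  pool = (4, 4)
  run W8 (needs (2, 1), free (4, 4)); after release of (1, 1) the pool is (5, 5)
  run W9 (needs (2, 3), free (5, 5)); after release of (2, 0) the pool is (7, 5)
  run W1 (needs (7, 4), free (7, 5)); after release of (2, 3) the pool is (9, 8)
  run W6 (needs (4, 5), free (9, 8)); after release of (1, 3) the pool is (10, 11)
  run W3 (needs (8, 6), free (10, 11)); after release of (1, 2) the pool is (11, 13)


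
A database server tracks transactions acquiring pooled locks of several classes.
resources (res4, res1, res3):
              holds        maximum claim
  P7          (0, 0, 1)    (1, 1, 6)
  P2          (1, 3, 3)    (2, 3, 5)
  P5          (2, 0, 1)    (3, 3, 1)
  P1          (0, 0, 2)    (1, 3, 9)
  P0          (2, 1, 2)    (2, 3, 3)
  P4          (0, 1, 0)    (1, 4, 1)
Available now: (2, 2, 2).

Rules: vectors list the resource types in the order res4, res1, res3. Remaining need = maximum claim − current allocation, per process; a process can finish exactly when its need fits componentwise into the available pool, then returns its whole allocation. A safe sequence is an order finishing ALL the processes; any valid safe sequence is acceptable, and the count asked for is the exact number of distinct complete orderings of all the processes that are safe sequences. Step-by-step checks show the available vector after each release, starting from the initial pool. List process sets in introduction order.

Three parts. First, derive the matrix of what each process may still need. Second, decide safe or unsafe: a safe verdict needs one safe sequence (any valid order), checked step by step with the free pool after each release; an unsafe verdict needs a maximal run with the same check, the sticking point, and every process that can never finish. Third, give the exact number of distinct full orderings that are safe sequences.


(1) Outstanding need per process (order res4, res1, res3):
  P7: (1, 1, 5)
  P2: (1, 0, 2)
  P5: (1, 3, 0)
  P1: (1, 3, 7)
  P0: (0, 2, 1)
  P4: (1, 3, 1)
(2) SAFE, for example via the order P2, P0, P7, P4, P5, P1.
Key observation: the first exact fit in this order is P2 — it needs (1, 0, 2) with (2, 2, 2) free, meeting a requested resource to the last unit.
Walking it through:
  pool = (2, 2, 2)
  P2: need (1, 0, 2) fits (2, 2, 2); releases (1, 3, 3), pool now (3, 5, 5)
  P0: need (0, 2, 1) fits (3, 5, 5); releases (2, 1, 2), pool now (5, 6, 7)
  P7: need (1, 1, 5) fits (5, 6, 7); releases (0, 0, 1), pool now (5, 6, 8)
  P4: need (1, 3, 1) fits (5, 6, 8); releases (0, 1, 0), pool now (5, 7, 8)
  P5: need (1, 3, 0) fits (5, 7, 8); releases (2, 0, 1), pool now (7, 7, 9)
  P1: need (1, 3, 7) fits (7, 7, 9); releases (0, 0, 2), pool now (7, 7, 11)
(3) The exact count: 115 of the possible complete orderings are safe sequences.


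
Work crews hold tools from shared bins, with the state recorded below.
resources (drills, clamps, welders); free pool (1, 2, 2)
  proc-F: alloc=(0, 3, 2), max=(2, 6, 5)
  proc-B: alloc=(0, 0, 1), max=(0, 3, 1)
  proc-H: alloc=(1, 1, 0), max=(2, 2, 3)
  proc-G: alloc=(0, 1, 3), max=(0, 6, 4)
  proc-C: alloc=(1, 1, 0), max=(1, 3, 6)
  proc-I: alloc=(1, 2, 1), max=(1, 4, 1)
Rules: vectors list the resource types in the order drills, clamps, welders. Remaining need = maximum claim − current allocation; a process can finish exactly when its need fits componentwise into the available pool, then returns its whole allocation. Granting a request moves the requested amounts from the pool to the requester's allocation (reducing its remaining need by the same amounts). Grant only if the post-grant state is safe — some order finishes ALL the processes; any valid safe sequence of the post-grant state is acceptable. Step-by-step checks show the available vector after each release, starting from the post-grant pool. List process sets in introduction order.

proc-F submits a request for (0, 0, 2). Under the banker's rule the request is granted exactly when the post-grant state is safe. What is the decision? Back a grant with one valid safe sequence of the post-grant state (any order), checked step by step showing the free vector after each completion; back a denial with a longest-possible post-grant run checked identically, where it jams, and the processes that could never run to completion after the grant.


GRANT — the state after the grant stays safe, e.g. via proc-I, proc-B, proc-F, proc-H, proc-G, proc-C.
Key observation: with (1, 2, 0) left after the transfer, proc-I can run at once — the state stays safe.
Verifying the post-grant state step by step:
  pool = (1, 2, 0)
  run proc-I (needs (0, 2, 0), free (1, 2, 0)); after release of (1, 2, 1) the pool is (2, 4, 1)
  run proc-B (needs (0, 3, 0), free (2, 4, 1)); after release of (0, 0, 1) the pool is (2, 4, 2)
  run proc-F (needs (2, 3, 1), free (2, 4, 2)); after release of (0, 3, 4) the pool is (2, 7, 6)
  run proc-H (needs (1, 1, 3), free (2, 7, 6)); after release of (1, 1, 0) the pool is (3, 8, 6)
  run proc-G (needs (0, 5, 1), free (3, 8, 6)); after release of (0, 1, 3) the pool is (3, 9, 9)
  run proc-C (needs (0, 2, 6), free (3, 9, 9)); after release of (1, 1, 0) the pool is (4, 10, 9)


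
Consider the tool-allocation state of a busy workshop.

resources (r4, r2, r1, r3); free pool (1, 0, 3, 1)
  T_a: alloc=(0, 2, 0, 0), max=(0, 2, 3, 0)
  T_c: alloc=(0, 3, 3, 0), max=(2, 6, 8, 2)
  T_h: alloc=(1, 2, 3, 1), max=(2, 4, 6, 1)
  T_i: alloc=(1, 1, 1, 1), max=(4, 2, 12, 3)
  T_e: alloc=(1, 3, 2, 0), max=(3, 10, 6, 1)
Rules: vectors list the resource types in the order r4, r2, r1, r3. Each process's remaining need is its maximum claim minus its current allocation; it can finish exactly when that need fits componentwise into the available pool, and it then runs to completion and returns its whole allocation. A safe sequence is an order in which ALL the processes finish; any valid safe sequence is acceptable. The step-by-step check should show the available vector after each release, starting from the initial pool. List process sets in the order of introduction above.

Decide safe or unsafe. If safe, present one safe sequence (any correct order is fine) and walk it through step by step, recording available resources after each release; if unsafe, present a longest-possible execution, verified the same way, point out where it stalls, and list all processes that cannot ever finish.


SAFE, for example via the order T_a, T_h, T_c, T_e, T_i.
Key observation: the order's first zero-slack moment is T_a ((0, 0, 3, 0) needed, (1, 0, 3, 1) free — a requested resource with nothing to spare).
Verifying each step:
  pool = (1, 0, 3, 1)
  T_a: need (0, 0, 3, 0) fits (1, 0, 3, 1); releases (0, 2, 0, 0), pool now (1, 2, 3, 1)
  T_h: need (1, 2, 3, 0) fits (1, 2, 3, 1); releases (1, 2, 3, 1), pool now (2, 4, 6, 2)
  T_c: need (2, 3, 5, 2) fits (2, 4, 6, 2); releases (0, 3, 3, 0), pool now (2, 7, 9, 2)
  T_e: need (2, 7, 4, 1) fits (2, 7, 9, 2); releases (1, 3, 2, 0), pool now (3, 10, 11, 2)
  T_i: need (3, 1, 11, 2) fits (3, 10, 11, 2); releases (1, 1, 1, 1), pool now (4, 11, 12, 3)


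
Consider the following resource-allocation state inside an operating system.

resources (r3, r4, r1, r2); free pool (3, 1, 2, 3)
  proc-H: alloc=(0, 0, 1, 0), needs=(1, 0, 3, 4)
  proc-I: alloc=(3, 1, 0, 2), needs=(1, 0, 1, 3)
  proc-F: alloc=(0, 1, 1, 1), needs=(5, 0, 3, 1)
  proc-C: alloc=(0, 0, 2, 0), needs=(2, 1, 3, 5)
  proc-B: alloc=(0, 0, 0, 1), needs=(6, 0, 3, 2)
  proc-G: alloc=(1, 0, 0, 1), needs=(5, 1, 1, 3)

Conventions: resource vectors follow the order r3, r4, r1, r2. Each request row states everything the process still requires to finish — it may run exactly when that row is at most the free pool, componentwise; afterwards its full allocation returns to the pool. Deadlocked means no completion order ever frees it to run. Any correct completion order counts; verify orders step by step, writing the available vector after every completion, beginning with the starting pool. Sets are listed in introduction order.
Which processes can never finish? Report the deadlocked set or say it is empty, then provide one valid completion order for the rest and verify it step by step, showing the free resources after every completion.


Deadlocked: proc-H, proc-F, proc-C and proc-B.
Key observation: even finishing proc-I, proc-G leaves just (7, 2, 2, 6) free — too little r1 for any of the remaining processes.
The rest can finish in the order proc-I, proc-G. Verifying each step:
  pool = (3, 1, 2, 3)
  proc-I: need (1, 0, 1, 3) fits (3, 1, 2, 3); releases (3, 1, 0, 2), pool now (6, 2, 2, 5)
  proc-G: need (5, 1, 1, 3) fits (6, 2, 2, 5); releases (1, 0, 0, 1), pool now (7, 2, 2, 6)
The stuck group stays short no matter what:
  proc-H still needs (1, 0, 3, 4) but only (7, 2, 2, 6) is free — short on r1
  proc-F still needs (5, 0, 3, 1) but only (7, 2, 2, 6) is free — short on r1
  proc-C still needs (2, 1, 3, 5) but only (7, 2, 2, 6) is free — short on r1
  proc-B still needs (6, 0, 3, 2) but only (7, 2, 2, 6) is free — short on r1


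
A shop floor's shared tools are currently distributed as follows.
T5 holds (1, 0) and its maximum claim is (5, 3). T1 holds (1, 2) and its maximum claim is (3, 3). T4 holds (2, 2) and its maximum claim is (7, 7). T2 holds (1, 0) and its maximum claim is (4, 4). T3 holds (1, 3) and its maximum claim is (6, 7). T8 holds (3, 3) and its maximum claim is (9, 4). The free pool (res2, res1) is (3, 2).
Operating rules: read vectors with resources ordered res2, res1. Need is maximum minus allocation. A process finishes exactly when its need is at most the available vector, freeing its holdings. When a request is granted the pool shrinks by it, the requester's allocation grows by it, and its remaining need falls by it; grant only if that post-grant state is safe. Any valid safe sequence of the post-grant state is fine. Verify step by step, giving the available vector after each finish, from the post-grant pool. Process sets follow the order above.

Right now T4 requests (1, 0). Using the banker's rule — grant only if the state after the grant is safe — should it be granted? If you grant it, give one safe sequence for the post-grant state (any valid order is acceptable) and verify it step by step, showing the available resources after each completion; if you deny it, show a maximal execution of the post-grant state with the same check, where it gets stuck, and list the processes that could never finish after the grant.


GRANT — the state after the grant stays safe, e.g. via T1, T2, T5, T3, T4, T8.
Key observation: granting shrinks the pool to (2, 2), yet T1 still fits and the chain goes through.
Step-by-step check of the post-grant state:
  pool = (2, 2)
  run T1 (needs (2, 1), free (2, 2)); after release of (1, 2) the pool is (3, 4)
  run T2 (needs (3, 4), free (3, 4)); after release of (1, 0) the pool is (4, 4)
  run T5 (needs (4, 3), free (4, 4)); after release of (1, 0) the pool is (5, 4)
  run T3 (needs (5, 4), free (5, 4)); after release of (1, 3) the pool is (6, 7)
  run T4 (needs (4, 5), free (6, 7)); after release of (3, 2) the pool is (9, 9)
  run T8 (needs (6, 1), free (9, 9)); after release of (3, 3) the pool is (12, 12)


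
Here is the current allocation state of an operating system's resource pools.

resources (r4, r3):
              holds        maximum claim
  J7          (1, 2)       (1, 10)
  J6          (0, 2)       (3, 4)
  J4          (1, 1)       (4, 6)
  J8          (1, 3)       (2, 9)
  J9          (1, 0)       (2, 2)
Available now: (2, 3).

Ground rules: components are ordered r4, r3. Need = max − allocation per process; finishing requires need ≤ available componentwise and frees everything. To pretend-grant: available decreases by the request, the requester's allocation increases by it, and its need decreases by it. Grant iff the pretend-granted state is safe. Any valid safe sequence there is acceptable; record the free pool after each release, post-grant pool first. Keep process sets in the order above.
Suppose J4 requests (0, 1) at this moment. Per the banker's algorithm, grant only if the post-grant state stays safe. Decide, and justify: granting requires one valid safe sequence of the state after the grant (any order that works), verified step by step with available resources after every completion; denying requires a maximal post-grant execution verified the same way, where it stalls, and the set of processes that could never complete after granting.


GRANT — the state after the grant stays safe, e.g. via J9, J6, J4, J8, J7.
Key observation: even at the reduced pool (2, 2), J9 fits immediately, so safety survives the grant.
Step-by-step check of the post-grant state:
  pool = (2, 2)
  J9 needs (1, 2) <= (2, 2) -> finishes; pool += (1, 0) = (3, 2)
  J6 needs (3, 2) <= (3, 2) -> finishes; pool += (0, 2) = (3, 4)
  J4 needs (3, 4) <= (3, 4) -> finishes; pool += (1, 2) = (4, 6)
  J8 needs (1, 6) <= (4, 6) -> finishes; pool += (1, 3) = (5, 9)
  J7 needs (0, 8) <= (5, 9) -> finishes; pool += (1, 2) = (6, 11)


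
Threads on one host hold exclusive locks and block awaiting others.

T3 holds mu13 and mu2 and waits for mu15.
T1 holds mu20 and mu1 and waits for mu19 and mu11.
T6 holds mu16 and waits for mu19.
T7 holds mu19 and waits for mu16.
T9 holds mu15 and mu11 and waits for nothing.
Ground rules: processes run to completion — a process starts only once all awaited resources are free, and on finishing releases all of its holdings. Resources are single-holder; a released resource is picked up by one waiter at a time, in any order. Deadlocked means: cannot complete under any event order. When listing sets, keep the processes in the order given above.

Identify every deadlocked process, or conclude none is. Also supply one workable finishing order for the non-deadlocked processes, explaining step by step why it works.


Deadlocked set: T1, T6 and T7.
Key observation: the knot is the closed ring of waits T7 -> T6 -> T7; T1 waits into the deadlock from upstream.
One completion order for the rest: T9, T3.
Check, step by step:
  run T9 (it waits on nothing); releases mu15 and mu11
  T3: everything it awaited (mu15) is free; runs, freeing mu13 and mu2


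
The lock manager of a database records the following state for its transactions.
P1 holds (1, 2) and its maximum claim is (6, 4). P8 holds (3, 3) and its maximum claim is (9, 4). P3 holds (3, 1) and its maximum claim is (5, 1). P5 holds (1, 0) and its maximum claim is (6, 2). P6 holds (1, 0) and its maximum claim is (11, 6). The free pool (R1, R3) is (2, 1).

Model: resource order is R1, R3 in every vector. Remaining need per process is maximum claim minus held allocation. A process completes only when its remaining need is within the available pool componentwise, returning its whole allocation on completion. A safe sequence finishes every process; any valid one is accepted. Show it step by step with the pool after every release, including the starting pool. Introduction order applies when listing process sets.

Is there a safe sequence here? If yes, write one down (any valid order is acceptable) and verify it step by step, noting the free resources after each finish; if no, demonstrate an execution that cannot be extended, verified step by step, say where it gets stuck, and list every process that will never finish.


The state is SAFE; one workable sequence: P3, P1, P5, P8, P6.
Key observation: the order's first zero-slack moment is P3 ((2, 0) needed, (2, 1) free — a requested resource with nothing to spare).
Verifying each step:
  pool = (2, 1)
  P3 needs (2, 0) <= (2, 1) -> finishes; pool += (3, 1) = (5, 2)
  P1 needs (5, 2) <= (5, 2) -> finishes; pool += (1, 2) = (6, 4)
  P5 needs (5, 2) <= (6, 4) -> finishes; pool += (1, 0) = (7, 4)
  P8 needs (6, 1) <= (7, 4) -> finishes; pool += (3, 3) = (10, 7)
  P6 needs (10, 6) <= (10, 7) -> finishes; pool += (1, 0) = (11, 7)


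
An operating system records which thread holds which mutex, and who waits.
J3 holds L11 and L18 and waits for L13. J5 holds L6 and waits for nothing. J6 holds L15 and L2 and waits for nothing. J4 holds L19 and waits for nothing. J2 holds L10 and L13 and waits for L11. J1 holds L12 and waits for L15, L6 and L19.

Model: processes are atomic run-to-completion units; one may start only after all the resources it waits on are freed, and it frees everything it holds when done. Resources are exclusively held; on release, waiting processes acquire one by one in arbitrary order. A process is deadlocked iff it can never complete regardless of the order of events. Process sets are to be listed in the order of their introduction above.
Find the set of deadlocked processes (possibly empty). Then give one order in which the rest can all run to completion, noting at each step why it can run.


Deadlocked set: J3 and J2.
Key observation: J3 -> J2 -> J3 is a circular wait — nothing in it can go first; no other process is dragged down with it.
The rest can finish in the order J4, J6, J5, J1.
Check, step by step:
  run J4 (it waits on nothing); releases L19
  run J6 (it waits on nothing); releases L15 and L2
  run J5 (it waits on nothing); releases L6
  J1: everything it awaited (L15, L6 and L19) is free; runs, freeing L12
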